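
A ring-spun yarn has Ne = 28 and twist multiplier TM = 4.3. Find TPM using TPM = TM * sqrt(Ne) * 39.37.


Formula: TPM = TM * sqrt(Ne) * 39.37
Step 1: sqrt(Ne) = sqrt(28) = 5.2915
Step 2: TM * sqrt(Ne) = 4.3 * 5.2915 = 22.7535
Step 3: TPM = 22.7535 * 39.37 = 896 twists/m

896 twists/m


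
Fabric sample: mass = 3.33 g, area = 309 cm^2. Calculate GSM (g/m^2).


Formula: GSM = mass_g / area_m2
Step 1: Convert area: 309 cm^2 = 309 / 10000 = 0.0309 m^2
Step 2: GSM = 3.33 g / 0.0309 m^2 = 107.8 g/m^2

107.8 g/m^2


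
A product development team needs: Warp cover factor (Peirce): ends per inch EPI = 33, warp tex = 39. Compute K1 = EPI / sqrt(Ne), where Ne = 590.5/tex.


Formula: K1 = EPI / sqrt(Ne), with Ne = 590.5 / tex_warp
Step 1: Ne = 590.5 / 39 = 15.141
Step 2: sqrt(Ne) = sqrt(15.141) = 3.8911
Step 3: K1 = 33 / 3.8911 = 8.5

8.5


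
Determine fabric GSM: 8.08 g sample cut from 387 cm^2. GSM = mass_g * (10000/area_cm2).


Formula: GSM = mass_g / area_m2
Step 1: Convert area: 387 cm^2 = 387 / 10000 = 0.0387 m^2
Step 2: GSM = 8.08 g / 0.0387 m^2 = 208.8 g/m^2

208.8 g/m^2


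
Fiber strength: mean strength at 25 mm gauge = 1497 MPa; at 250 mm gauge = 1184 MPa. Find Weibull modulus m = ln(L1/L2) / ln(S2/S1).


Formula: m = ln(L1/L2) / ln(S2/S1)
Step 1: ln(L1/L2) = ln(25/250) = -2.30259
Step 2: S2/S1 = 1184/1497 = 0.79092
Step 3: ln(S2/S1) = ln(0.79092) = -0.23456
Step 4: m = -2.30259 / -0.23456 = 9.82

9.82 (Weibull m)


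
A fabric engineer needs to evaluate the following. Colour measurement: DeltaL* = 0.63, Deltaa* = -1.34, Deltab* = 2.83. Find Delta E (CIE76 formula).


Formula: Delta E = sqrt(dL*^2 + da*^2 + db*^2)
Step 1: dL*^2 = 0.63^2 = 0.3969
Step 2: da*^2 = (-1.34)^2 = 1.7956
Step 3: db*^2 = 2.83^2 = 8.0089
Step 4: Sum = 0.3969 + 1.7956 + 8.0089 = 10.2014
Step 5: Delta E = sqrt(10.2014) = 3.19

3.19 Delta E


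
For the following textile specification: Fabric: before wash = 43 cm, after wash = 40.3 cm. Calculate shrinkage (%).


Formula: Shrinkage% = ((L_before - L_after) / L_before) * 100
Step 1: Shrinkage = 43 - 40.3 = 2.7 cm
Step 2: Shrinkage% = (2.7 / 43) * 100
Step 3: Shrinkage% = 0.062791 * 100 = 6.2791% ≈ 6.3%

6.3%


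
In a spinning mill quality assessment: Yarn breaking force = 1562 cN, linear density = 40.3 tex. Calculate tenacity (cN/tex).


Formula: Tenacity = Breaking force / Linear density
Tenacity = 1562 cN / 40.3 tex
Tenacity = 38.76 cN/tex

38.76 cN/tex


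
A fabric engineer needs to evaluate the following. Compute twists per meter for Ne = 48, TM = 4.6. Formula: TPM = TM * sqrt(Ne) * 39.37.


Formula: TPM = TM * sqrt(Ne) * 39.37
Step 1: sqrt(Ne) = sqrt(48) = 6.9282
Step 2: TM * sqrt(Ne) = 4.6 * 6.9282 = 31.8697
Step 3: TPM = 31.8697 * 39.37 = 1255 twists/m

1255 twists/m


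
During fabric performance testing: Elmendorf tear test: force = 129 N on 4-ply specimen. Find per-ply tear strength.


Formula: Per-ply strength = Total force / Number of plies
Per-ply = 129 N / 4
Per-ply = 32.25 N

32.25 N


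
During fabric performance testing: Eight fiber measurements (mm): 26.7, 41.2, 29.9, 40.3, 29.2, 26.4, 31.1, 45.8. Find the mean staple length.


Formula: Mean = sum of lengths / count
Sum = 26.7 + 41.2 + 29.9 + 40.3 + 29.2 + 26.4 + 31.1 + 45.8
Sum = 270.6 mm
Mean = 270.6 / 8 = 33.83 mm

33.83 mm


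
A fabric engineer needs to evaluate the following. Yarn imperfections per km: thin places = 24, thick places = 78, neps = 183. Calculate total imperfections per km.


Formula: Total = thin places + thick places + neps
Total = 24 + 78 + 183
Total = 285 imperfections/km

285 imperfections/km


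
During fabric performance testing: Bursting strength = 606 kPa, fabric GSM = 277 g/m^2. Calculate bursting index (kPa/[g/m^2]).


Formula: Bursting Index = Bursting Strength / Fabric GSM
BI = 606 kPa / 277 g/m^2
BI = 2.188 kPa/(g/m^2)

2.188 kPa/(g/m^2)


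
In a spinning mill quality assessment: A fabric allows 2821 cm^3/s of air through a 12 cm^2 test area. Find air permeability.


Formula: Air Permeability = Airflow / Test Area
AP = 2821 cm^3/s / 12 cm^2
AP = 235.1 cm^3/s/cm^2

235.1 cm^3/s/cm^2


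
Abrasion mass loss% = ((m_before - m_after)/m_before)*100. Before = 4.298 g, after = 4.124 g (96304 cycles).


Formula: Mass loss% = ((m_before - m_after) / m_before) * 100
Step 1: Mass loss = 4.298 - 4.124 = 0.174 g
Step 2: Ratio = 0.174 / 4.298 = 0.0404839
Step 3: Mass loss% = 0.0404839 * 100 = 4.04839% ≈ 4.05%

4.05%


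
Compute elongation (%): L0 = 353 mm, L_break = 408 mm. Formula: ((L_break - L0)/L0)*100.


Formula: Elongation (%) = ((L_break - L0) / L0) * 100
Step 1: Extension = 408 - 353 = 55 mm
Step 2: Elongation = (55 / 353) * 100
Step 3: Elongation = 0.155807 * 100 = 15.5807% ≈ 15.6%

15.6%


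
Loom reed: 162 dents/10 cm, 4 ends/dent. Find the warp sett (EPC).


Formula: EPC = (dents per 10 cm * ends per dent) / 10
Step 1: Total ends per 10 cm = 162 * 4 = 648
Step 2: EPC = 648 / 10 = 64.8 ends/cm

64.8 ends/cm


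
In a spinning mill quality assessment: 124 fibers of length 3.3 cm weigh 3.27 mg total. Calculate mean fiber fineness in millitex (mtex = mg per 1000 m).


Formula: fineness (mtex) = mass (mg) / total length (km) = (mass_mg / total_length_m) * 1000
Step 1: Convert fiber length: 3.3 cm = 0.033 m
Step 2: Total fiber length = 124 * 0.033 = 4.092 m
Step 3: Linear density = 3.27 mg / 4.092 m = 0.7991 mg/m
Step 4: fineness = 0.7991 * 1000 = 799.1 mtex

799.1 mtex


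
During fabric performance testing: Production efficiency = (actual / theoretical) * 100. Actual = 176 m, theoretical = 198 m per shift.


Formula: Efficiency% = (Actual output / Theoretical output) * 100
Efficiency% = (176 / 198) * 100
Efficiency% = 0.888889 * 100 = 88.8889% ≈ 88.9%

88.9%


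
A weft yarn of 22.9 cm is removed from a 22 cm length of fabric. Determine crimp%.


Formula: Crimp% = ((L_yarn - L_fabric) / L_fabric) * 100
Step 1: Extension = 22.9 - 22 = 0.9 cm
Step 2: Crimp% = (0.9 / 22) * 100
Step 3: Crimp% = 0.040909 * 100 = 4.0909% ≈ 4.1%

4.1%


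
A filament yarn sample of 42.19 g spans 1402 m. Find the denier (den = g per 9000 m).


Formula: den = (mass_g / length_m) * 9000
Substituting: den = (42.19 / 1402) * 9000
Intermediate: 42.19 / 1402 = 0.03009272 g/m
den = 0.03009272 * 9000 = 270.8 denier

270.8 denier


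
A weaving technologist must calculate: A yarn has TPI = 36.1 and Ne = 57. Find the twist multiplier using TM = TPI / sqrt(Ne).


Formula: TM = TPI / sqrt(Ne)
Step 1: sqrt(Ne) = sqrt(57) = 7.5498
Step 2: TM = 36.1 / 7.5498 = 4.78

4.78 TM


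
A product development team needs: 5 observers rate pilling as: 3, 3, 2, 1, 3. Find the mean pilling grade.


Formula: Mean = sum / count
Sum = 3 + 3 + 2 + 1 + 3 = 12
Mean = 12 / 5 = 2.4

2.4


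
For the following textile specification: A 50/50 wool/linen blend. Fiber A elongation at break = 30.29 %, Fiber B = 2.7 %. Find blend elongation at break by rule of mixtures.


Formula: Blend property = (fraction_A * property_A) + (fraction_B * property_B)
Step 1: Contribution A = 50/100 * 30.29 % = 15.145 %
Step 2: Contribution B = 50/100 * 2.7 % = 1.35 %
Step 3: Blend elongation at break = 15.145 + 1.35 = 16.495 %

16.495 %


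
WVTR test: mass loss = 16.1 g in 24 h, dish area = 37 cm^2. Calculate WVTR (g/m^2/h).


Formula: WVTR = mass_loss / (area * time)
Step 1: Convert area: 37 cm^2 = 0.0037 m^2
Step 2: WVTR = 16.1 g / (0.0037 m^2 * 24 h)
Step 3: WVTR = 16.1 / 0.0888 = 181.3 g/m^2/h

181.3 g/m^2/h


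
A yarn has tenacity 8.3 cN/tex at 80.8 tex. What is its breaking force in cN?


Formula: Breaking force = Tenacity * Linear density
F = 8.3 cN/tex * 80.8 tex
F = 670.64 cN

670.64 cN


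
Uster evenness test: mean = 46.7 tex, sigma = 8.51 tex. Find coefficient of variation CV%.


Formula: CV% = (standard deviation / mean) * 100
Step 1: Ratio = 8.51 / 46.7 = 0.182227
Step 2: CV% = 0.182227 * 100 = 18.2227% ≈ 18.2%

18.2%


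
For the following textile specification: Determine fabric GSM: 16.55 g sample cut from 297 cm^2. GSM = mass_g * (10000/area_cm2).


Formula: GSM = mass_g / area_m2
Step 1: Convert area: 297 cm^2 = 297 / 10000 = 0.0297 m^2
Step 2: GSM = 16.55 g / 0.0297 m^2 = 557.2 g/m^2

557.2 g/m^2


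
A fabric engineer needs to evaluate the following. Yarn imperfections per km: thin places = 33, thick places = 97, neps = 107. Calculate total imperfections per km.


Formula: Total = thin places + thick places + neps
Total = 33 + 97 + 107
Total = 237 imperfections/km

237 imperfections/km


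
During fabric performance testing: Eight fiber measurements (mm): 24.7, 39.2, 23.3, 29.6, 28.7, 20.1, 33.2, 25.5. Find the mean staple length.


Formula: Mean = sum of lengths / count
Sum = 24.7 + 39.2 + 23.3 + 29.6 + 28.7 + 20.1 + 33.2 + 25.5
Sum = 224.3 mm
Mean = 224.3 / 8 = 28.04 mm

28.04 mm


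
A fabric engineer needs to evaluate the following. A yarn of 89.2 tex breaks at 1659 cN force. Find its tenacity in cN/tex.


Formula: Tenacity = Breaking force / Linear density
Tenacity = 1659 cN / 89.2 tex
Tenacity = 18.60 cN/tex

18.60 cN/tex


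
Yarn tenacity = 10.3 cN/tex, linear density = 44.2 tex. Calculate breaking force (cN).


Formula: Breaking force = Tenacity * Linear density
F = 10.3 cN/tex * 44.2 tex
F = 455.26 cN

455.26 cN


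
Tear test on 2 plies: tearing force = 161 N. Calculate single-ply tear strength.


Formula: Per-ply strength = Total force / Number of plies
Per-ply = 161 N / 2
Per-ply = 80.5 N

80.5 N


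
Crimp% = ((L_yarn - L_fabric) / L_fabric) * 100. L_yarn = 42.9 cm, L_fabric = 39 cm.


Formula: Crimp% = ((L_yarn - L_fabric) / L_fabric) * 100
Step 1: Extension = 42.9 - 39 = 3.9 cm
Step 2: Crimp% = (3.9 / 39) * 100
Step 3: Crimp% = 0.1 * 100 = 10.0%

10.0%


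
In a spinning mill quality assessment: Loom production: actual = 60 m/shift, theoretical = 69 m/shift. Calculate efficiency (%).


Formula: Efficiency% = (Actual output / Theoretical output) * 100
Efficiency% = (60 / 69) * 100
Efficiency% = 0.869565 * 100 = 86.9565% ≈ 87.0%

87.0%


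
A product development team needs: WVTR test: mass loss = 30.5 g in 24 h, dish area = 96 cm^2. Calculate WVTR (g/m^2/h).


Formula: WVTR = mass_loss / (area * time)
Step 1: Convert area: 96 cm^2 = 0.0096 m^2
Step 2: WVTR = 30.5 g / (0.0096 m^2 * 24 h)
Step 3: WVTR = 30.5 / 0.2304 = 132.4 g/m^2/h

132.4 g/m^2/h


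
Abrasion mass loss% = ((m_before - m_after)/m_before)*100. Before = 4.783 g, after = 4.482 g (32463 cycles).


Formula: Mass loss% = ((m_before - m_after) / m_before) * 100
Step 1: Mass loss = 4.783 - 4.482 = 0.301 g
Step 2: Ratio = 0.301 / 4.783 = 0.0629312
Step 3: Mass loss% = 0.0629312 * 100 = 6.29312% ≈ 6.29%

6.29%


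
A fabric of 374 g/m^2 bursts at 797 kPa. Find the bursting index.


Formula: Bursting Index = Bursting Strength / Fabric GSM
BI = 797 kPa / 374 g/m^2
BI = 2.131 kPa/(g/m^2)

2.131 kPa/(g/m^2)


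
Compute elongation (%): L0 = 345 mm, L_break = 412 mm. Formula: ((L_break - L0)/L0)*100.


Formula: Elongation (%) = ((L_break - L0) / L0) * 100
Step 1: Extension = 412 - 345 = 67 mm
Step 2: Elongation = (67 / 345) * 100
Step 3: Elongation = 0.194203 * 100 = 19.4203% ≈ 19.4%

19.4%


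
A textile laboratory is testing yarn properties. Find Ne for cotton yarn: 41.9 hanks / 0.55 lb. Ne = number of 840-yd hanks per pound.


Formula: Ne = hanks / mass_lb
Substituting: Ne = 41.9 / 0.55
Ne = 76.2

76.2 Ne


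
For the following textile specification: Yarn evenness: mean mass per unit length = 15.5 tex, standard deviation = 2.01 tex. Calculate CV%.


Formula: CV% = (standard deviation / mean) * 100
Step 1: Ratio = 2.01 / 15.5 = 0.129677
Step 2: CV% = 0.129677 * 100 = 12.9677% ≈ 13.0%

13.0%


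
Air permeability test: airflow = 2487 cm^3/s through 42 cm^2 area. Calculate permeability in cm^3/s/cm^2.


Formula: Air Permeability = Airflow / Test Area
AP = 2487 cm^3/s / 42 cm^2
AP = 59.2 cm^3/s/cm^2

59.2 cm^3/s/cm^2


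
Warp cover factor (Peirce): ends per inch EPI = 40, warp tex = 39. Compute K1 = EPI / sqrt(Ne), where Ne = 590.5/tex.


Formula: K1 = EPI / sqrt(Ne), with Ne = 590.5 / tex_warp
Step 1: Ne = 590.5 / 39 = 15.141
Step 2: sqrt(Ne) = sqrt(15.141) = 3.8911
Step 3: K1 = 40 / 3.8911 = 10.3

10.3


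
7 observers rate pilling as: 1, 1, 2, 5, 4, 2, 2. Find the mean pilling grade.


Formula: Mean = sum / count
Sum = 1 + 1 + 2 + 5 + 4 + 2 + 2 = 17
Mean = 17 / 7 = 2.4

2.4


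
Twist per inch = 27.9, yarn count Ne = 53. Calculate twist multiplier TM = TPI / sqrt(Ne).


Formula: TM = TPI / sqrt(Ne)
Step 1: sqrt(Ne) = sqrt(53) = 7.2801
Step 2: TM = 27.9 / 7.2801 = 3.83

3.83 TM


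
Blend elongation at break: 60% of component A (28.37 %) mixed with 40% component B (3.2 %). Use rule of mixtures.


Formula: Blend property = (fraction_A * property_A) + (fraction_B * property_B)
Step 1: Contribution A = 60/100 * 28.37 % = 17.022 %
Step 2: Contribution B = 40/100 * 3.2 % = 1.28 %
Step 3: Blend elongation at break = 17.022 + 1.28 = 18.302 %

18.302 %


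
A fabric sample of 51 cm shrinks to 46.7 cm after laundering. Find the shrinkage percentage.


Formula: Shrinkage% = ((L_before - L_after) / L_before) * 100
Step 1: Shrinkage = 51 - 46.7 = 4.3 cm
Step 2: Shrinkage% = (4.3 / 51) * 100
Step 3: Shrinkage% = 0.084314 * 100 = 8.4314% ≈ 8.4%

8.4%


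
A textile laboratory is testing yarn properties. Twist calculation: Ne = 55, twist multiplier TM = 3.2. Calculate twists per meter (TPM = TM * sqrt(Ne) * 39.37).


Formula: TPM = TM * sqrt(Ne) * 39.37
Step 1: sqrt(Ne) = sqrt(55) = 7.4162
Step 2: TM * sqrt(Ne) = 3.2 * 7.4162 = 23.7318
Step 3: TPM = 23.7318 * 39.37 = 934 twists/m

934 twists/m


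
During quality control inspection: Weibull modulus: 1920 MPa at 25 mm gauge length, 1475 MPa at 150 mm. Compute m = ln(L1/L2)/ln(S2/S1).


Formula: m = ln(L1/L2) / ln(S2/S1)
Step 1: ln(L1/L2) = ln(25/150) = -1.79176
Step 2: S2/S1 = 1475/1920 = 0.76823
Step 3: ln(S2/S1) = ln(0.76823) = -0.26367
Step 4: m = -1.79176 / -0.26367 = 6.80

6.80 (Weibull m)


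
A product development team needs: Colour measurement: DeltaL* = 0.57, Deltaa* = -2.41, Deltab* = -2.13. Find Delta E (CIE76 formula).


Formula: Delta E = sqrt(dL*^2 + da*^2 + db*^2)
Step 1: dL*^2 = 0.57^2 = 0.3249
Step 2: da*^2 = (-2.41)^2 = 5.8081
Step 3: db*^2 = (-2.13)^2 = 4.5369
Step 4: Sum = 0.3249 + 5.8081 + 4.5369 = 10.6699
Step 5: Delta E = sqrt(10.6699) = 3.27

3.27 Delta E


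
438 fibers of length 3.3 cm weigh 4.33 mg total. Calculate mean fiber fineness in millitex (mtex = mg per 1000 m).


Formula: fineness (mtex) = mass (mg) / total length (km) = (mass_mg / total_length_m) * 1000
Step 1: Convert fiber length: 3.3 cm = 0.033 m
Step 2: Total fiber length = 438 * 0.033 = 14.454 m
Step 3: Linear density = 4.33 mg / 14.454 m = 0.2996 mg/m
Step 4: fineness = 0.2996 * 1000 = 299.6 mtex

299.6 mtex


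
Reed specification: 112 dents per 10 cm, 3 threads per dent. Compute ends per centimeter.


Formula: EPC = (dents per 10 cm * ends per dent) / 10
Step 1: Total ends per 10 cm = 112 * 3 = 336
Step 2: EPC = 336 / 10 = 33.6 ends/cm

33.6 ends/cm


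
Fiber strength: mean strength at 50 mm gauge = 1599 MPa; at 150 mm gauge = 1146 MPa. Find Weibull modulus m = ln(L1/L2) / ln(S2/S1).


Formula: m = ln(L1/L2) / ln(S2/S1)
Step 1: ln(L1/L2) = ln(50/150) = -1.09861
Step 2: S2/S1 = 1146/1599 = 0.7167
Step 3: ln(S2/S1) = ln(0.7167) = -0.33310
Step 4: m = -1.09861 / -0.33310 = 3.30

3.30 (Weibull m)


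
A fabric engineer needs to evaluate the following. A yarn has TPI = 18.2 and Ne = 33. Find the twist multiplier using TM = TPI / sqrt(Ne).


Formula: TM = TPI / sqrt(Ne)
Step 1: sqrt(Ne) = sqrt(33) = 5.7446
Step 2: TM = 18.2 / 5.7446 = 3.17

3.17 TM


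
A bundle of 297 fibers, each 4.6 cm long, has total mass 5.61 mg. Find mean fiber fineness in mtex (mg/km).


Formula: fineness (mtex) = mass (mg) / total length (km) = (mass_mg / total_length_m) * 1000
Step 1: Convert fiber length: 4.6 cm = 0.046 m
Step 2: Total fiber length = 297 * 0.046 = 13.662 m
Step 3: Linear density = 5.61 mg / 13.662 m = 0.4106 mg/m
Step 4: fineness = 0.4106 * 1000 = 410.6 mtex

410.6 mtex


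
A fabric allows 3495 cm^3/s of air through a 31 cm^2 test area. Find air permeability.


Formula: Air Permeability = Airflow / Test Area
AP = 3495 cm^3/s / 31 cm^2
AP = 112.7 cm^3/s/cm^2

112.7 cm^3/s/cm^2


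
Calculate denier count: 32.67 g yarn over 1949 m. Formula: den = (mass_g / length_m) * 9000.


Formula: den = (mass_g / length_m) * 9000
Substituting: den = (32.67 / 1949) * 9000
Intermediate: 32.67 / 1949 = 0.01676244 g/m
den = 0.01676244 * 9000 = 150.9 denier

150.9 denier


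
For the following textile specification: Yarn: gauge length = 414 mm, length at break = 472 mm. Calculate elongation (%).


Formula: Elongation (%) = ((L_break - L0) / L0) * 100
Step 1: Extension = 472 - 414 = 58 mm
Step 2: Elongation = (58 / 414) * 100
Step 3: Elongation = 0.140097 * 100 = 14.0097% ≈ 14.0%

14.0%


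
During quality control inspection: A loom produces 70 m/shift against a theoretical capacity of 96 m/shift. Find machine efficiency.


Formula: Efficiency% = (Actual output / Theoretical output) * 100
Efficiency% = (70 / 96) * 100
Efficiency% = 0.729167 * 100 = 72.9167% ≈ 72.9%

72.9%


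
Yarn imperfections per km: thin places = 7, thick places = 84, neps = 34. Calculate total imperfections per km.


Formula: Total = thin places + thick places + neps
Total = 7 + 84 + 34
Total = 125 imperfections/km

125 imperfections/km


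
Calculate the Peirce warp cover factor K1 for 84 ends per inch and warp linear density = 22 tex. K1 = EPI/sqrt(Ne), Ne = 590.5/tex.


Formula: K1 = EPI / sqrt(Ne), with Ne = 590.5 / tex_warp
Step 1: Ne = 590.5 / 22 = 26.841
Step 2: sqrt(Ne) = sqrt(26.841) = 5.1808
Step 3: K1 = 84 / 5.1808 = 16.2

16.2


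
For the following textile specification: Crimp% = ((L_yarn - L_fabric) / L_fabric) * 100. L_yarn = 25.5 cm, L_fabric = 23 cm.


Formula: Crimp% = ((L_yarn - L_fabric) / L_fabric) * 100
Step 1: Extension = 25.5 - 23 = 2.5 cm
Step 2: Crimp% = (2.5 / 23) * 100
Step 3: Crimp% = 0.108696 * 100 = 10.8696% ≈ 10.9%

10.9%


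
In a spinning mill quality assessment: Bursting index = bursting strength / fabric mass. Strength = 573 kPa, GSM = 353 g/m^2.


Formula: Bursting Index = Bursting Strength / Fabric GSM
BI = 573 kPa / 353 g/m^2
BI = 1.623 kPa/(g/m^2)

1.623 kPa/(g/m^2)


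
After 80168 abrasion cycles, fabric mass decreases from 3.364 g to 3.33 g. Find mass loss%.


Formula: Mass loss% = ((m_before - m_after) / m_before) * 100
Step 1: Mass loss = 3.364 - 3.33 = 0.034 g
Step 2: Ratio = 0.034 / 3.364 = 0.010107
Step 3: Mass loss% = 0.010107 * 100 = 1.0107% ≈ 1.01%

1.01%


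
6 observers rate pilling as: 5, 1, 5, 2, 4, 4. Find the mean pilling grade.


Formula: Mean = sum / count
Sum = 5 + 1 + 5 + 2 + 4 + 4 = 21
Mean = 21 / 6 = 3.5

3.5


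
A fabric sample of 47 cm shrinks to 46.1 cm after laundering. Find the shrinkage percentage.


Formula: Shrinkage% = ((L_before - L_after) / L_before) * 100
Step 1: Shrinkage = 47 - 46.1 = 0.9 cm
Step 2: Shrinkage% = (0.9 / 47) * 100
Step 3: Shrinkage% = 0.019149 * 100 = 1.9149% ≈ 1.9%

1.9%


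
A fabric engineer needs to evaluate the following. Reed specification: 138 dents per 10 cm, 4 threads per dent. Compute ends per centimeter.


Formula: EPC = (dents per 10 cm * ends per dent) / 10
Step 1: Total ends per 10 cm = 138 * 4 = 552
Step 2: EPC = 552 / 10 = 55.2 ends/cm

55.2 ends/cm


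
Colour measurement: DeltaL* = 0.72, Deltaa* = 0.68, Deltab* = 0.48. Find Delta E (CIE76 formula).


Formula: Delta E = sqrt(dL*^2 + da*^2 + db*^2)
Step 1: dL*^2 = 0.72^2 = 0.5184
Step 2: da*^2 = 0.68^2 = 0.4624
Step 3: db*^2 = 0.48^2 = 0.2304
Step 4: Sum = 0.5184 + 0.4624 + 0.2304 = 1.2112
Step 5: Delta E = sqrt(1.2112) = 1.1

1.1 Delta E


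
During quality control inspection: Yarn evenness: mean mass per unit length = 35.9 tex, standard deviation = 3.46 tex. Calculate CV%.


Formula: CV% = (standard deviation / mean) * 100
Step 1: Ratio = 3.46 / 35.9 = 0.096379
Step 2: CV% = 0.096379 * 100 = 9.6379% ≈ 9.6%

9.6%


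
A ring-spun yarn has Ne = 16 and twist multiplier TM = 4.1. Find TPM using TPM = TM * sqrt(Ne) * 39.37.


Formula: TPM = TM * sqrt(Ne) * 39.37
Step 1: sqrt(Ne) = sqrt(16) = 4
Step 2: TM * sqrt(Ne) = 4.1 * 4 = 16.4
Step 3: TPM = 16.4 * 39.37 = 646 twists/m

646 twists/m


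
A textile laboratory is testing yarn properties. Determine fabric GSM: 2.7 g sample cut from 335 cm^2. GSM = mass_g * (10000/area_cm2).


Formula: GSM = mass_g / area_m2
Step 1: Convert area: 335 cm^2 = 335 / 10000 = 0.0335 m^2
Step 2: GSM = 2.7 g / 0.0335 m^2 = 80.6 g/m^2

80.6 g/m^2


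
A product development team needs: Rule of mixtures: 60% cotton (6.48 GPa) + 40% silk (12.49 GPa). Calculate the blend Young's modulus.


Formula: Blend property = (fraction_A * property_A) + (fraction_B * property_B)
Step 1: Contribution A = 60/100 * 6.48 GPa = 3.888 GPa
Step 2: Contribution B = 40/100 * 12.49 GPa = 4.996 GPa
Step 3: Blend Young's modulus = 3.888 + 4.996 = 8.884 GPa

8.884 GPa


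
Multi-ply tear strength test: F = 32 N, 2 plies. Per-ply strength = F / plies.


Formula: Per-ply strength = Total force / Number of plies
Per-ply = 32 N / 2
Per-ply = 16 N

16 N


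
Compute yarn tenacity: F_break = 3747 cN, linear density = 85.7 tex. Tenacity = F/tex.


Formula: Tenacity = Breaking force / Linear density
Tenacity = 3747 cN / 85.7 tex
Tenacity = 43.72 cN/tex

43.72 cN/tex


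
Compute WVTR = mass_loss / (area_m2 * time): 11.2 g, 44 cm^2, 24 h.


Formula: WVTR = mass_loss / (area * time)
Step 1: Convert area: 44 cm^2 = 0.0044 m^2
Step 2: WVTR = 11.2 g / (0.0044 m^2 * 24 h)
Step 3: WVTR = 11.2 / 0.1056 = 106.1 g/m^2/h

106.1 g/m^2/h


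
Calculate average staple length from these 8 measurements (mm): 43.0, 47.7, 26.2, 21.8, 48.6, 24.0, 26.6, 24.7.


Formula: Mean = sum of lengths / count
Sum = 43.0 + 47.7 + 26.2 + 21.8 + 48.6 + 24.0 + 26.6 + 24.7
Sum = 262.6 mm
Mean = 262.6 / 8 = 32.83 mm

32.83 mm


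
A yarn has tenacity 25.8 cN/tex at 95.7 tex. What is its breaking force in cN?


Formula: Breaking force = Tenacity * Linear density
F = 25.8 cN/tex * 95.7 tex
F = 2469.06 cN

2469.06 cN


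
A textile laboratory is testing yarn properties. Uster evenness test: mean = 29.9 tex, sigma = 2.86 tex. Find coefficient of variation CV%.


Formula: CV% = (standard deviation / mean) * 100
Step 1: Ratio = 2.86 / 29.9 = 0.095652
Step 2: CV% = 0.095652 * 100 = 9.5652% ≈ 9.6%

9.6%


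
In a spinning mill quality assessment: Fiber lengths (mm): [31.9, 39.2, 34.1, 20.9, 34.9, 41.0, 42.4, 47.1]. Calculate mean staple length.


Formula: Mean = sum of lengths / count
Sum = 31.9 + 39.2 + 34.1 + 20.9 + 34.9 + 41.0 + 42.4 + 47.1
Sum = 291.5 mm
Mean = 291.5 / 8 = 36.44 mm

36.44 mm


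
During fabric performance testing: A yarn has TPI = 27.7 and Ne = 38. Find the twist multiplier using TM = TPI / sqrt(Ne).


Formula: TM = TPI / sqrt(Ne)
Step 1: sqrt(Ne) = sqrt(38) = 6.1644
Step 2: TM = 27.7 / 6.1644 = 4.49

4.49 TM


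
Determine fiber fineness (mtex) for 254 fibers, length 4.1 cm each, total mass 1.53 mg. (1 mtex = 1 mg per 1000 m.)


Formula: fineness (mtex) = mass (mg) / total length (km) = (mass_mg / total_length_m) * 1000
Step 1: Convert fiber length: 4.1 cm = 0.041 m
Step 2: Total fiber length = 254 * 0.041 = 10.414 m
Step 3: Linear density = 1.53 mg / 10.414 m = 0.1469 mg/m
Step 4: fineness = 0.1469 * 1000 = 146.9 mtex

146.9 mtex


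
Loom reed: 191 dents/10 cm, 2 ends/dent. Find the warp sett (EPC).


Formula: EPC = (dents per 10 cm * ends per dent) / 10
Step 1: Total ends per 10 cm = 191 * 2 = 382
Step 2: EPC = 382 / 10 = 38.2 ends/cm

38.2 ends/cm


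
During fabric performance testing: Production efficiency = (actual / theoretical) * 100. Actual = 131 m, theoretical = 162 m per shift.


Formula: Efficiency% = (Actual output / Theoretical output) * 100
Efficiency% = (131 / 162) * 100
Efficiency% = 0.808642 * 100 = 80.8642% ≈ 80.9%

80.9%


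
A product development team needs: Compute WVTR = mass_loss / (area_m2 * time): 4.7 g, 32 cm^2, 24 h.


Formula: WVTR = mass_loss / (area * time)
Step 1: Convert area: 32 cm^2 = 0.0032 m^2
Step 2: WVTR = 4.7 g / (0.0032 m^2 * 24 h)
Step 3: WVTR = 4.7 / 0.0768 = 61.2 g/m^2/h

61.2 g/m^2/h


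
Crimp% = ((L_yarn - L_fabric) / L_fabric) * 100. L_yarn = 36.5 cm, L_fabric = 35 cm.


Formula: Crimp% = ((L_yarn - L_fabric) / L_fabric) * 100
Step 1: Extension = 36.5 - 35 = 1.5 cm
Step 2: Crimp% = (1.5 / 35) * 100
Step 3: Crimp% = 0.042857 * 100 = 4.2857% ≈ 4.3%

4.3%


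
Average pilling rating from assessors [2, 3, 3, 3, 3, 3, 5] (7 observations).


Formula: Mean = sum / count
Sum = 2 + 3 + 3 + 3 + 3 + 3 + 5 = 22
Mean = 22 / 7 = 3.1

3.1


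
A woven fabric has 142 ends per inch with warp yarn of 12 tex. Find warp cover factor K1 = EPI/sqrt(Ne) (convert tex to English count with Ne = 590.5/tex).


Formula: K1 = EPI / sqrt(Ne), with Ne = 590.5 / tex_warp
Step 1: Ne = 590.5 / 12 = 49.208
Step 2: sqrt(Ne) = sqrt(49.208) = 7.0148
Step 3: K1 = 142 / 7.0148 = 20.2

20.2


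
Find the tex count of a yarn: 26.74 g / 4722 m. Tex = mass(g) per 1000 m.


Formula: Tex = (mass_g / length_m) * 1000
Substituting: Tex = (26.74 / 4722) * 1000
Intermediate: 26.74 / 4722 = 0.00566285 g/m
Tex = 0.00566285 * 1000 = 5.66 tex

5.66 tex


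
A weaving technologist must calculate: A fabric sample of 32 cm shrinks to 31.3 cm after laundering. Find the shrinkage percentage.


Formula: Shrinkage% = ((L_before - L_after) / L_before) * 100
Step 1: Shrinkage = 32 - 31.3 = 0.7 cm
Step 2: Shrinkage% = (0.7 / 32) * 100
Step 3: Shrinkage% = 0.021875 * 100 = 2.1875% ≈ 2.2%

2.2%


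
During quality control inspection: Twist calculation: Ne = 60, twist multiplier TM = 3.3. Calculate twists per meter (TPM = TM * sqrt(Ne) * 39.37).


Formula: TPM = TM * sqrt(Ne) * 39.37
Step 1: sqrt(Ne) = sqrt(60) = 7.746
Step 2: TM * sqrt(Ne) = 3.3 * 7.746 = 25.5618
Step 3: TPM = 25.5618 * 39.37 = 1006 twists/m

1006 twists/m


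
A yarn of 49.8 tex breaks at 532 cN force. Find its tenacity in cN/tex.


Formula: Tenacity = Breaking force / Linear density
Tenacity = 532 cN / 49.8 tex
Tenacity = 10.68 cN/tex

10.68 cN/tex


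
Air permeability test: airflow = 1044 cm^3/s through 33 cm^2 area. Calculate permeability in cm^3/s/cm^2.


Formula: Air Permeability = Airflow / Test Area
AP = 1044 cm^3/s / 33 cm^2
AP = 31.6 cm^3/s/cm^2

31.6 cm^3/s/cm^2


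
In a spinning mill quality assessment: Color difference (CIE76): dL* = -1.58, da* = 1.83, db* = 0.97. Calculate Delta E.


Formula: Delta E = sqrt(dL*^2 + da*^2 + db*^2)
Step 1: dL*^2 = (-1.58)^2 = 2.4964
Step 2: da*^2 = 1.83^2 = 3.3489
Step 3: db*^2 = 0.97^2 = 0.9409
Step 4: Sum = 2.4964 + 3.3489 + 0.9409 = 6.7862
Step 5: Delta E = sqrt(6.7862) = 2.61

2.61 Delta E


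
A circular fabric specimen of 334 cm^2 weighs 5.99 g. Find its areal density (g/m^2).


Formula: GSM = mass_g / area_m2
Step 1: Convert area: 334 cm^2 = 334 / 10000 = 0.0334 m^2
Step 2: GSM = 5.99 g / 0.0334 m^2 = 179.3 g/m^2

179.3 g/m^2


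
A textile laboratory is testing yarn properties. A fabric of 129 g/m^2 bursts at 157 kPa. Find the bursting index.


Formula: Bursting Index = Bursting Strength / Fabric GSM
BI = 157 kPa / 129 g/m^2
BI = 1.217 kPa/(g/m^2)

1.217 kPa/(g/m^2)


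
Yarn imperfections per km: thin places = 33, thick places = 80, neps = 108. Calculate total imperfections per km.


Formula: Total = thin places + thick places + neps
Total = 33 + 80 + 108
Total = 221 imperfections/km

221 imperfections/km


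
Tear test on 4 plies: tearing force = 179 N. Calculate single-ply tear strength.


Formula: Per-ply strength = Total force / Number of plies
Per-ply = 179 N / 4
Per-ply = 44.75 N

44.75 N


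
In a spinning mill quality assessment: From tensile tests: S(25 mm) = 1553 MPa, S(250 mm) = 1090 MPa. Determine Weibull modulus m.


Formula: m = ln(L1/L2) / ln(S2/S1)
Step 1: ln(L1/L2) = ln(25/250) = -2.30259
Step 2: S2/S1 = 1090/1553 = 0.70187
Step 3: ln(S2/S1) = ln(0.70187) = -0.35401
Step 4: m = -2.30259 / -0.35401 = 6.50

6.50 (Weibull m)


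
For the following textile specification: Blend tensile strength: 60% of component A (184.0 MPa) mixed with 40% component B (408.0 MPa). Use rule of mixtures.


Formula: Blend property = (fraction_A * property_A) + (fraction_B * property_B)
Step 1: Contribution A = 60/100 * 184.0 MPa = 110.4 MPa
Step 2: Contribution B = 40/100 * 408.0 MPa = 163.2 MPa
Step 3: Blend tensile strength = 110.4 + 163.2 = 273.6 MPa

273.6 MPa


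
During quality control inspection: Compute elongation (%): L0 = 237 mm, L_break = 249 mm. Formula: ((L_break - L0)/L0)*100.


Formula: Elongation (%) = ((L_break - L0) / L0) * 100
Step 1: Extension = 249 - 237 = 12 mm
Step 2: Elongation = (12 / 237) * 100
Step 3: Elongation = 0.050633 * 100 = 5.0633% ≈ 5.1%

5.1%


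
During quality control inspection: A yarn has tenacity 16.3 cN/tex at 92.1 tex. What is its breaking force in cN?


Formula: Breaking force = Tenacity * Linear density
F = 16.3 cN/tex * 92.1 tex
F = 1501.23 cN

1501.23 cN


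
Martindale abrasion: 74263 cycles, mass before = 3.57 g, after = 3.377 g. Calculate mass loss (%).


Formula: Mass loss% = ((m_before - m_after) / m_before) * 100
Step 1: Mass loss = 3.57 - 3.377 = 0.193 g
Step 2: Ratio = 0.193 / 3.57 = 0.0540616
Step 3: Mass loss% = 0.0540616 * 100 = 5.40616% ≈ 5.41%

5.41%


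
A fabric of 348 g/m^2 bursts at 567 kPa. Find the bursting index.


Formula: Bursting Index = Bursting Strength / Fabric GSM
BI = 567 kPa / 348 g/m^2
BI = 1.629 kPa/(g/m^2)

1.629 kPa/(g/m^2)


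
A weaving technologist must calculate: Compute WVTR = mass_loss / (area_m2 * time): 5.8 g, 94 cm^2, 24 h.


Formula: WVTR = mass_loss / (area * time)
Step 1: Convert area: 94 cm^2 = 0.0094 m^2
Step 2: WVTR = 5.8 g / (0.0094 m^2 * 24 h)
Step 3: WVTR = 5.8 / 0.2256 = 25.7 g/m^2/h

25.7 g/m^2/h


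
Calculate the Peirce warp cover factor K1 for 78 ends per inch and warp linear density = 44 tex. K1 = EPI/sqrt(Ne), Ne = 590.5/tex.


Formula: K1 = EPI / sqrt(Ne), with Ne = 590.5 / tex_warp
Step 1: Ne = 590.5 / 44 = 13.42
Step 2: sqrt(Ne) = sqrt(13.42) = 3.6633
Step 3: K1 = 78 / 3.6633 = 21.3

21.3


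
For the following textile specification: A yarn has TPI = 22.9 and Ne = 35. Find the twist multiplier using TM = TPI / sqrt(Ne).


Formula: TM = TPI / sqrt(Ne)
Step 1: sqrt(Ne) = sqrt(35) = 5.9161
Step 2: TM = 22.9 / 5.9161 = 3.87

3.87 TM


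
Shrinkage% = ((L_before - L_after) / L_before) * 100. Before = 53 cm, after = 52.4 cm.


Formula: Shrinkage% = ((L_before - L_after) / L_before) * 100
Step 1: Shrinkage = 53 - 52.4 = 0.6 cm
Step 2: Shrinkage% = (0.6 / 53) * 100
Step 3: Shrinkage% = 0.011321 * 100 = 1.1321% ≈ 1.1%

1.1%


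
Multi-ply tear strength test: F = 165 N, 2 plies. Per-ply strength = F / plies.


Formula: Per-ply strength = Total force / Number of plies
Per-ply = 165 N / 2
Per-ply = 82.5 N

82.5 N


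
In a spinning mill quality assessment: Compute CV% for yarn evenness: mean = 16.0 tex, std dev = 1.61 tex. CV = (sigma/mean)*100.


Formula: CV% = (standard deviation / mean) * 100
Step 1: Ratio = 1.61 / 16.0 = 0.100625
Step 2: CV% = 0.100625 * 100 = 10.0625% ≈ 10.1%

10.1%


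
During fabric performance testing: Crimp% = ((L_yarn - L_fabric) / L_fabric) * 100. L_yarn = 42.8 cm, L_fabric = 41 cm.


Formula: Crimp% = ((L_yarn - L_fabric) / L_fabric) * 100
Step 1: Extension = 42.8 - 41 = 1.8 cm
Step 2: Crimp% = (1.8 / 41) * 100
Step 3: Crimp% = 0.043902 * 100 = 4.3902% ≈ 4.4%

4.4%


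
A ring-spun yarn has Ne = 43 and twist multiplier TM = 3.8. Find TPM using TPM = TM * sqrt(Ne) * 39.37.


Formula: TPM = TM * sqrt(Ne) * 39.37
Step 1: sqrt(Ne) = sqrt(43) = 6.5574
Step 2: TM * sqrt(Ne) = 3.8 * 6.5574 = 24.9181
Step 3: TPM = 24.9181 * 39.37 = 981 twists/m

981 twists/m


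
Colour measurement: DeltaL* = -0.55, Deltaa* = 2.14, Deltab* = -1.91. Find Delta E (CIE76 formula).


Formula: Delta E = sqrt(dL*^2 + da*^2 + db*^2)
Step 1: dL*^2 = (-0.55)^2 = 0.3025
Step 2: da*^2 = 2.14^2 = 4.5796
Step 3: db*^2 = (-1.91)^2 = 3.6481
Step 4: Sum = 0.3025 + 4.5796 + 3.6481 = 8.5302
Step 5: Delta E = sqrt(8.5302) = 2.92

2.92 Delta E


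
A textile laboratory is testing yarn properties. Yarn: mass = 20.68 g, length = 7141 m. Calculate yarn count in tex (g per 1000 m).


Formula: Tex = (mass_g / length_m) * 1000
Substituting: Tex = (20.68 / 7141) * 1000
Intermediate: 20.68 / 7141 = 0.00289595 g/m
Tex = 0.00289595 * 1000 = 2.90 tex

2.90 tex


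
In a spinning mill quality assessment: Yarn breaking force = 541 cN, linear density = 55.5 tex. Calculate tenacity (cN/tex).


Formula: Tenacity = Breaking force / Linear density
Tenacity = 541 cN / 55.5 tex
Tenacity = 9.75 cN/tex

9.75 cN/tex


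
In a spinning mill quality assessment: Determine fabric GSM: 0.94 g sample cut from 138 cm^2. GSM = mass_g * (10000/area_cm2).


Formula: GSM = mass_g / area_m2
Step 1: Convert area: 138 cm^2 = 138 / 10000 = 0.0138 m^2
Step 2: GSM = 0.94 g / 0.0138 m^2 = 68.1 g/m^2

68.1 g/m^2


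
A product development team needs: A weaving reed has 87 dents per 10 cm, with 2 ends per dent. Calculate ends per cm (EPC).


Formula: EPC = (dents per 10 cm * ends per dent) / 10
Step 1: Total ends per 10 cm = 87 * 2 = 174
Step 2: EPC = 174 / 10 = 17.4 ends/cm

17.4 ends/cm


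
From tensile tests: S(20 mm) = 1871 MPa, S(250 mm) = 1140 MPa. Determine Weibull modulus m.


Formula: m = ln(L1/L2) / ln(S2/S1)
Step 1: ln(L1/L2) = ln(20/250) = -2.52573
Step 2: S2/S1 = 1140/1871 = 0.6093
Step 3: ln(S2/S1) = ln(0.6093) = -0.49544
Step 4: m = -2.52573 / -0.49544 = 5.10

5.10 (Weibull m)


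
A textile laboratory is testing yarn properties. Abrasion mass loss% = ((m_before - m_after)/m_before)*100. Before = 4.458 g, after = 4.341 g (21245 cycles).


Formula: Mass loss% = ((m_before - m_after) / m_before) * 100
Step 1: Mass loss = 4.458 - 4.341 = 0.117 g
Step 2: Ratio = 0.117 / 4.458 = 0.026245
Step 3: Mass loss% = 0.026245 * 100 = 2.6245% ≈ 2.62%

2.62%


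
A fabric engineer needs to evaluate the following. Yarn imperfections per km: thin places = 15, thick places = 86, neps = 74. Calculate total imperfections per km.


Formula: Total = thin places + thick places + neps
Total = 15 + 86 + 74
Total = 175 imperfections/km

175 imperfections/km


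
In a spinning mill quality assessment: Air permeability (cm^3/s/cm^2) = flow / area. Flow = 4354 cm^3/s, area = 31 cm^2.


Formula: Air Permeability = Airflow / Test Area
AP = 4354 cm^3/s / 31 cm^2
AP = 140.5 cm^3/s/cm^2

140.5 cm^3/s/cm^2


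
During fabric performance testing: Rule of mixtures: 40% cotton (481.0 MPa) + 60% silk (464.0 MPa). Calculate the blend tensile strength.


Formula: Blend property = (fraction_A * property_A) + (fraction_B * property_B)
Step 1: Contribution A = 40/100 * 481.0 MPa = 192.4 MPa
Step 2: Contribution B = 60/100 * 464.0 MPa = 278.4 MPa
Step 3: Blend tensile strength = 192.4 + 278.4 = 470.8 MPa

470.8 MPa


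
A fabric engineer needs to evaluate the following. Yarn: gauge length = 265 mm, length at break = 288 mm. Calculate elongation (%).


Formula: Elongation (%) = ((L_break - L0) / L0) * 100
Step 1: Extension = 288 - 265 = 23 mm
Step 2: Elongation = (23 / 265) * 100
Step 3: Elongation = 0.086792 * 100 = 8.6792% ≈ 8.7%

8.7%


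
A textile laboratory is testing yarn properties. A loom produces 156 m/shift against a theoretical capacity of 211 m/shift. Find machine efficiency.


Formula: Efficiency% = (Actual output / Theoretical output) * 100
Efficiency% = (156 / 211) * 100
Efficiency% = 0.739336 * 100 = 73.9336% ≈ 73.9%

73.9%


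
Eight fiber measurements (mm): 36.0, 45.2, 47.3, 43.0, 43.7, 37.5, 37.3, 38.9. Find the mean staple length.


Formula: Mean = sum of lengths / count
Sum = 36.0 + 45.2 + 47.3 + 43.0 + 43.7 + 37.5 + 37.3 + 38.9
Sum = 328.9 mm
Mean = 328.9 / 8 = 41.11 mm

41.11 mm


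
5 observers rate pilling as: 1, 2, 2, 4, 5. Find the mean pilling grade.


Formula: Mean = sum / count
Sum = 1 + 2 + 2 + 4 + 5 = 14
Mean = 14 / 5 = 2.8

2.8


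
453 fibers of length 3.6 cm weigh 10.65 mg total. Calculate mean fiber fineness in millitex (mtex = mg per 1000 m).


Formula: fineness (mtex) = mass (mg) / total length (km) = (mass_mg / total_length_m) * 1000
Step 1: Convert fiber length: 3.6 cm = 0.036 m
Step 2: Total fiber length = 453 * 0.036 = 16.308 m
Step 3: Linear density = 10.65 mg / 16.308 m = 0.6531 mg/m
Step 4: fineness = 0.6531 * 1000 = 653.1 mtex

653.1 mtex


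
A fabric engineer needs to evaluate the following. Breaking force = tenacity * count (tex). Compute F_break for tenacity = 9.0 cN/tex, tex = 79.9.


Formula: Breaking force = Tenacity * Linear density
F = 9.0 cN/tex * 79.9 tex
F = 719.10 cN

719.10 cN


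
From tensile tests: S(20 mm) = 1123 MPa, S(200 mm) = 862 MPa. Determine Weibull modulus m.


Formula: m = ln(L1/L2) / ln(S2/S1)
Step 1: ln(L1/L2) = ln(20/200) = -2.30259
Step 2: S2/S1 = 862/1123 = 0.76759
Step 3: ln(S2/S1) = ln(0.76759) = -0.26450
Step 4: m = -2.30259 / -0.26450 = 8.71

8.71 (Weibull m)


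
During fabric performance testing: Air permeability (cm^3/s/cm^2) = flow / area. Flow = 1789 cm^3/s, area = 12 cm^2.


Formula: Air Permeability = Airflow / Test Area
AP = 1789 cm^3/s / 12 cm^2
AP = 149.1 cm^3/s/cm^2

149.1 cm^3/s/cm^2


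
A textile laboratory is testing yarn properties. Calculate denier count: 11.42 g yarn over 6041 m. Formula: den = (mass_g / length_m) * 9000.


Formula: den = (mass_g / length_m) * 9000
Substituting: den = (11.42 / 6041) * 9000
Intermediate: 11.42 / 6041 = 0.00189042 g/m
den = 0.00189042 * 9000 = 17.0 denier

17.0 denier


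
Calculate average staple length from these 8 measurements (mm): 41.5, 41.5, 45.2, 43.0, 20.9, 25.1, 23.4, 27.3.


Formula: Mean = sum of lengths / count
Sum = 41.5 + 41.5 + 45.2 + 43.0 + 20.9 + 25.1 + 23.4 + 27.3
Sum = 267.9 mm
Mean = 267.9 / 8 = 33.49 mm

33.49 mm


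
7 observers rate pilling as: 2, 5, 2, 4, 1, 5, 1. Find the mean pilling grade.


Formula: Mean = sum / count
Sum = 2 + 5 + 2 + 4 + 1 + 5 + 1 = 20
Mean = 20 / 7 = 2.9

2.9


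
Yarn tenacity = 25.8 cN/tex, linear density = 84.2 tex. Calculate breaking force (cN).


Formula: Breaking force = Tenacity * Linear density
F = 25.8 cN/tex * 84.2 tex
F = 2172.36 cN

2172.36 cN


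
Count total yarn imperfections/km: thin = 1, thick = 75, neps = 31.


Formula: Total = thin places + thick places + neps
Total = 1 + 75 + 31
Total = 107 imperfections/km

107 imperfections/km


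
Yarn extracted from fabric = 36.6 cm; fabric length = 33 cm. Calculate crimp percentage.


Formula: Crimp% = ((L_yarn - L_fabric) / L_fabric) * 100
Step 1: Extension = 36.6 - 33 = 3.6 cm
Step 2: Crimp% = (3.6 / 33) * 100
Step 3: Crimp% = 0.109091 * 100 = 10.9091% ≈ 10.9%

10.9%


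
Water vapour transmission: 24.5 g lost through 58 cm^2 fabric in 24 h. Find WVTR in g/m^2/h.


Formula: WVTR = mass_loss / (area * time)
Step 1: Convert area: 58 cm^2 = 0.0058 m^2
Step 2: WVTR = 24.5 g / (0.0058 m^2 * 24 h)
Step 3: WVTR = 24.5 / 0.1392 = 176.0 g/m^2/h

176.0 g/m^2/h


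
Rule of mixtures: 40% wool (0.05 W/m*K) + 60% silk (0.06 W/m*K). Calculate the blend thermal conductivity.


Formula: Blend property = (fraction_A * property_A) + (fraction_B * property_B)
Step 1: Contribution A = 40/100 * 0.05 W/m*K = 0.02 W/m*K
Step 2: Contribution B = 60/100 * 0.06 W/m*K = 0.036 W/m*K
Step 3: Blend thermal conductivity = 0.02 + 0.036 = 0.056 W/m*K

0.056 W/m*K


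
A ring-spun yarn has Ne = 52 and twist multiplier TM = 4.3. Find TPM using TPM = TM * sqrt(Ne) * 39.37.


Formula: TPM = TM * sqrt(Ne) * 39.37
Step 1: sqrt(Ne) = sqrt(52) = 7.2111
Step 2: TM * sqrt(Ne) = 4.3 * 7.2111 = 31.0077
Step 3: TPM = 31.0077 * 39.37 = 1221 twists/m

1221 twists/m
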